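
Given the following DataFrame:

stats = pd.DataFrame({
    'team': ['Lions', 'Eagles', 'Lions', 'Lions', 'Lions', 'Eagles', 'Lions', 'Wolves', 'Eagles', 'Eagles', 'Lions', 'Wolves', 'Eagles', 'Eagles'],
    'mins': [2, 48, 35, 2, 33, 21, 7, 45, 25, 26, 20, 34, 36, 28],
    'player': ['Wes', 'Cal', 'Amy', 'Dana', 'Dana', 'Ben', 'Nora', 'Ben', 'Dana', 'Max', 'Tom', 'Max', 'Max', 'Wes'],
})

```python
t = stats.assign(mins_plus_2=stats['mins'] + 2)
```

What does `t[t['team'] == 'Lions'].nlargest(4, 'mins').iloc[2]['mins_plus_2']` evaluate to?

add column mins_plus_2 = stats['mins'] + 2:
      team  mins player  mins_plus_2
0    Lions     2    Wes            4
1   Eagles    48    Cal           50
2    Lions    35    Amy           37
3    Lions     2   Dana            4
4    Lions    33   Dana           35
5   Eagles    21    Ben           23
6    Lions     7   Nora            9
7   Wolves    45    Ben           47
8   Eagles    25   Dana           27
9   Eagles    26    Max           28
10   Lions    20    Tom           22
11  Wolves    34    Max           36
12  Eagles    36    Max           38
13  Eagles    28    Wes           30
filter rows where team == 'Lions':
     team  mins player  mins_plus_2
0   Lions     2    Wes            4
2   Lions    35    Amy           37
3   Lions     2   Dana            4
4   Lions    33   Dana           35
6   Lions     7   Nora            9
10  Lions    20    Tom           22
take 4 rows with largest mins:
     team  mins player  mins_plus_2
2   Lions    35    Amy           37
4   Lions    33   Dana           35
10  Lions    20    Tom           22
6   Lions     7   Nora            9
Finally, value at position 2, column 'mins_plus_2' = 22.

22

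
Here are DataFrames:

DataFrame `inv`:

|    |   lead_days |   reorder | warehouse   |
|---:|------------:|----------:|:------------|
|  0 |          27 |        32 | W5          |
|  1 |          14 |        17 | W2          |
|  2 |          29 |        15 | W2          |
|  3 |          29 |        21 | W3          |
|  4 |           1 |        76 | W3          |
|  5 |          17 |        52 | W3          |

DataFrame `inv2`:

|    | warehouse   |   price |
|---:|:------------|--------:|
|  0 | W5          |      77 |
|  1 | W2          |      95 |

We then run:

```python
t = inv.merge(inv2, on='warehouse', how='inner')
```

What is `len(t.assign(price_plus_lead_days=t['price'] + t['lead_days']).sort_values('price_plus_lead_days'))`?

merge on 'warehouse' (how='inner') → 3 rows:
   lead_days  reorder warehouse  price
0         27       32        W5     77
1         14       17        W2     95
2         29       15        W2     95
add column price_plus_lead_days = t['price'] + t['lead_days']:
   lead_days  reorder warehouse  price  price_plus_lead_days
0         27       32        W5     77                   104
1         14       17        W2     95                   109
2         29       15        W2     95                   124
sort by price_plus_lead_days:
   lead_days  reorder warehouse  price  price_plus_lead_days
0         27       32        W5     77                   104
1         14       17        W2     95                   109
2         29       15        W2     95                   124
The number of rows is 3.

3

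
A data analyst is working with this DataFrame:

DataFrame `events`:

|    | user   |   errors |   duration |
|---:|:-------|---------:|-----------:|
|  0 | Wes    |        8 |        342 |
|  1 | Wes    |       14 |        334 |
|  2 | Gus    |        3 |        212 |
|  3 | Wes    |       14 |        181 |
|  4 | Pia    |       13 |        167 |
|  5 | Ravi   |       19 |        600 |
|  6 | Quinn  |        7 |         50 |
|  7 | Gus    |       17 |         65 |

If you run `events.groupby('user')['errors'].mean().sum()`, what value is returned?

group by user, mean of errors:
user
Gus      10.0
Pia      13.0
Quinn     7.0
Ravi     19.0
Wes      12.0
Name: errors, dtype: float64
Taking the sum of the resulting series gives 61.0.

61.0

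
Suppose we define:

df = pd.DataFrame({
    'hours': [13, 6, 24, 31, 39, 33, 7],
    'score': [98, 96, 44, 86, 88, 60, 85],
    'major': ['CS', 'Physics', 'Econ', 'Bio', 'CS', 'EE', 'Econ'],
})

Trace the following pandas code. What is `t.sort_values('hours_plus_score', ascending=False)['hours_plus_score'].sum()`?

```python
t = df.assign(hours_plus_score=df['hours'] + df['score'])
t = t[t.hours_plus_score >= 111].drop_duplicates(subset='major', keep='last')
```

add column hours_plus_score = df['hours'] + df['score']:
   hours  score    major  hours_plus_score
0     13     98       CS               111
1      6     96  Physics               102
2     24     44     Econ                68
3     31     86      Bio               117
4     39     88       CS               127
5     33     60       EE                93
6      7     85     Econ                92
filter rows where hours_plus_score >= 111:
   hours  score major  hours_plus_score
0     13     98    CS               111
3     31     86   Bio               117
4     39     88    CS               127
drop duplicate major (keep=last):
   hours  score major  hours_plus_score
3     31     86   Bio               117
4     39     88    CS               127
sort by hours_plus_score descending:
   hours  score major  hours_plus_score
4     39     88    CS               127
3     31     86   Bio               117

244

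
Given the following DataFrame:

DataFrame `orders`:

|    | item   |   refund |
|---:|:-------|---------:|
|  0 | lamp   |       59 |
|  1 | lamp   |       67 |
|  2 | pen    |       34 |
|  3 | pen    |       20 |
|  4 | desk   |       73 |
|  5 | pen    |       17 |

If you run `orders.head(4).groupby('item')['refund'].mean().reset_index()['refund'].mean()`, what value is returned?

45.0

take first 4 rows:
   item  refund
0  lamp      59
1  lamp      67
2   pen      34
3   pen      20
group by item, mean of refund:
item
lamp    63.0
pen     27.0
Name: refund, dtype: float64
reset_index():
   item  refund
0  lamp    63.0
1   pen    27.0
Taking the mean of column 'refund' gives 45.0.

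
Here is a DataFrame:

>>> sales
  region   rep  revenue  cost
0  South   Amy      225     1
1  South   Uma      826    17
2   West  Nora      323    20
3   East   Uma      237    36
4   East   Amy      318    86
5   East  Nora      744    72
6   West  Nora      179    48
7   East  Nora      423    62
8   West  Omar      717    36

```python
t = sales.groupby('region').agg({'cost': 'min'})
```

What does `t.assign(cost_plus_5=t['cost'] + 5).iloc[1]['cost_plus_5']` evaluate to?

group by region, min of cost:
        cost
region      
East      36
South      1
West      20
add column cost_plus_5 = t['cost'] + 5:
        cost  cost_plus_5
region                   
East      36           41
South      1            6
West      20           25
value at position 1, column 'cost_plus_5' → 6

6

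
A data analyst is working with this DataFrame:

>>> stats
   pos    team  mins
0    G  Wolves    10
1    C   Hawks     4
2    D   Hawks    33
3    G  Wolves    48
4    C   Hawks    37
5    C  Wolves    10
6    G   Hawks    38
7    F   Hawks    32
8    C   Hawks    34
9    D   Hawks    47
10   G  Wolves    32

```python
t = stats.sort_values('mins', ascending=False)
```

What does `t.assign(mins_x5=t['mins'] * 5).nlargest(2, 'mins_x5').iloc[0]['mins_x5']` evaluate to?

sort by mins descending:
   pos    team  mins
3    G  Wolves    48
9    D   Hawks    47
6    G   Hawks    38
4    C   Hawks    37
8    C   Hawks    34
2    D   Hawks    33
7    F   Hawks    32
10   G  Wolves    32
0    G  Wolves    10
5    C  Wolves    10
1    C   Hawks     4
add column mins_x5 = t['mins'] * 5:
   pos    team  mins  mins_x5
3    G  Wolves    48      240
9    D   Hawks    47      235
6    G   Hawks    38      190
4    C   Hawks    37      185
8    C   Hawks    34      170
2    D   Hawks    33      165
7    F   Hawks    32      160
10   G  Wolves    32      160
0    G  Wolves    10       50
5    C  Wolves    10       50
1    C   Hawks     4       20
take 2 rows with largest mins_x5:
  pos    team  mins  mins_x5
3   G  Wolves    48      240
9   D   Hawks    47      235
value at position 0, column 'mins_x5' → 240

240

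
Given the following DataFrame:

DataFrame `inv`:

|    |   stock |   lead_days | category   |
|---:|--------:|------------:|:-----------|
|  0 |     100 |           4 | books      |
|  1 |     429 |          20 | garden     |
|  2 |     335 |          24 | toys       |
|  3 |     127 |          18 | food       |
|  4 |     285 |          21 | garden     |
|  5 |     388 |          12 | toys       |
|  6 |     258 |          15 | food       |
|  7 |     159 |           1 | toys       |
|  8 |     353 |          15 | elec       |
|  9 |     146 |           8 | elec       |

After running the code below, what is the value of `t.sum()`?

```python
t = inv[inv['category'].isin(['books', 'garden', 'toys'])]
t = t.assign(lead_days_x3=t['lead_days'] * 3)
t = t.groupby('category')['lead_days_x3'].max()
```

filter rows where category in ['books', 'garden', 'toys']:
   stock  lead_days category
0    100          4    books
1    429         20   garden
2    335         24     toys
4    285         21   garden
5    388         12     toys
7    159          1     toys
add column lead_days_x3 = t['lead_days'] * 3:
   stock  lead_days category  lead_days_x3
0    100          4    books            12
1    429         20   garden            60
2    335         24     toys            72
4    285         21   garden            63
5    388         12     toys            36
7    159          1     toys             3
group by category, max of lead_days_x3:
category
books     12
garden    63
toys      72
Name: lead_days_x3, dtype: int64
Then the sum of the resulting series: 147

147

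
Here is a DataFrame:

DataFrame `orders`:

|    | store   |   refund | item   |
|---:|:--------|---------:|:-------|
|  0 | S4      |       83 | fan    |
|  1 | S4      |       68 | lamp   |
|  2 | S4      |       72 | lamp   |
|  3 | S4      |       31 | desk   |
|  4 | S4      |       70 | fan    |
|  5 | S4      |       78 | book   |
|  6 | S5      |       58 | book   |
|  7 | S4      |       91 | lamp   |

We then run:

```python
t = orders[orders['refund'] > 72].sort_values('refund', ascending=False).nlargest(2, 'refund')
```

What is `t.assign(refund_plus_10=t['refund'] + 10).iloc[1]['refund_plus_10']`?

filter rows where refund > 72:
  store  refund  item
0    S4      83   fan
5    S4      78  book
7    S4      91  lamp
sort by refund descending:
  store  refund  item
7    S4      91  lamp
0    S4      83   fan
5    S4      78  book
take 2 rows with largest refund:
  store  refund  item
7    S4      91  lamp
0    S4      83   fan
add column refund_plus_10 = t['refund'] + 10:
  store  refund  item  refund_plus_10
7    S4      91  lamp             101
0    S4      83   fan              93

93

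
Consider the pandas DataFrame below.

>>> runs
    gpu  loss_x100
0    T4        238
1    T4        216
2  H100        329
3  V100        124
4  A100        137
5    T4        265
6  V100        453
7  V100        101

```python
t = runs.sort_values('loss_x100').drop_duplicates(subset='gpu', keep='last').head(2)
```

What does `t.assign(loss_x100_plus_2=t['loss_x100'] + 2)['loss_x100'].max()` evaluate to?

sort by loss_x100:
    gpu  loss_x100
7  V100        101
3  V100        124
4  A100        137
1    T4        216
0    T4        238
5    T4        265
2  H100        329
6  V100        453
drop duplicate gpu (keep=last):
    gpu  loss_x100
4  A100        137
5    T4        265
2  H100        329
6  V100        453
take first 2 rows:
    gpu  loss_x100
4  A100        137
5    T4        265
add column loss_x100_plus_2 = t['loss_x100'] + 2:
    gpu  loss_x100  loss_x100_plus_2
4  A100        137               139
5    T4        265               267
Taking the max of column 'loss_x100' gives 265.

265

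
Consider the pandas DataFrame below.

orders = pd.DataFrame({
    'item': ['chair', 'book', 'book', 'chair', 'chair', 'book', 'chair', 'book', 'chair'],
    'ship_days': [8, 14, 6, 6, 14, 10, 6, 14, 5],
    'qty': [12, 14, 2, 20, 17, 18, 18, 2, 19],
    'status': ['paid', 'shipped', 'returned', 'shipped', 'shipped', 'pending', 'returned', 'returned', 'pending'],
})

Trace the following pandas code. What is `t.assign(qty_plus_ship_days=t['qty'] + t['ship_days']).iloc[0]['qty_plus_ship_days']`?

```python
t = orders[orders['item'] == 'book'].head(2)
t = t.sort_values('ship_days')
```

8

filter rows where item == 'book':
   item  ship_days  qty    status
1  book         14   14   shipped
2  book          6    2  returned
5  book         10   18   pending
7  book         14    2  returned
take first 2 rows:
   item  ship_days  qty    status
1  book         14   14   shipped
2  book          6    2  returned
sort by ship_days:
   item  ship_days  qty    status
2  book          6    2  returned
1  book         14   14   shipped
add column qty_plus_ship_days = t['qty'] + t['ship_days']:
   item  ship_days  qty    status  qty_plus_ship_days
2  book          6    2  returned                   8
1  book         14   14   shipped                  28
The value at position 0, column 'qty_plus_ship_days' is 8.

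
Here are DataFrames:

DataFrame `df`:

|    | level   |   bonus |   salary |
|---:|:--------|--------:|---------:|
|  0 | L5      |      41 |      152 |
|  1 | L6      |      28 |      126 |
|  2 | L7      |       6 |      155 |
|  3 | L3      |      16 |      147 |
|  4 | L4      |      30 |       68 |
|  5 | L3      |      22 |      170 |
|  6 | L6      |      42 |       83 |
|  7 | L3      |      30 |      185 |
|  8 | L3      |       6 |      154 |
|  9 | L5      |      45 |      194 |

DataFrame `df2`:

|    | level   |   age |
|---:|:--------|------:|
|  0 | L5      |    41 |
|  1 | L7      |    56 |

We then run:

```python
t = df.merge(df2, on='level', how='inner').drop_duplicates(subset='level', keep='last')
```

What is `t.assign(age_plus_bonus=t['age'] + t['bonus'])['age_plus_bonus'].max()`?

86

merge on 'level' (how='inner') → 3 rows:
  level  bonus  salary  age
0    L5     41     152   41
1    L7      6     155   56
2    L5     45     194   41
drop duplicate level (keep=last):
  level  bonus  salary  age
1    L7      6     155   56
2    L5     45     194   41
add column age_plus_bonus = t['age'] + t['bonus']:
  level  bonus  salary  age  age_plus_bonus
1    L7      6     155   56              62
2    L5     45     194   41              86
The max of column 'age_plus_bonus' is 86.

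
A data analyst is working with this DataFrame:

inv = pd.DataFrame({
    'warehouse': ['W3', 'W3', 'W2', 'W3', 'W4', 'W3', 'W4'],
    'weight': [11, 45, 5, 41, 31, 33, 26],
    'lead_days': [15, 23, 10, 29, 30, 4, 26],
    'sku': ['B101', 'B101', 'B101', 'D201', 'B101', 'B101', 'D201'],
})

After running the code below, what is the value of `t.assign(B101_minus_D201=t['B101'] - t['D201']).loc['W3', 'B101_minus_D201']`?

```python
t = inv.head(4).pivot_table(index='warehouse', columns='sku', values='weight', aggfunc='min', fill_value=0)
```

take first 4 rows:
  warehouse  weight  lead_days   sku
0        W3      11         15  B101
1        W3      45         23  B101
2        W2       5         10  B101
3        W3      41         29  D201
pivot: rows=warehouse, cols=sku, min(weight):
sku        B101  D201
warehouse            
W2            5     0
W3           11    41
add column B101_minus_D201 = t['B101'] - t['D201']:
sku        B101  D201  B101_minus_D201
warehouse                             
W2            5     0                5
W3           11    41              -30
Reading off the value at row 'W3', column 'B101_minus_D201', we get -30.

-30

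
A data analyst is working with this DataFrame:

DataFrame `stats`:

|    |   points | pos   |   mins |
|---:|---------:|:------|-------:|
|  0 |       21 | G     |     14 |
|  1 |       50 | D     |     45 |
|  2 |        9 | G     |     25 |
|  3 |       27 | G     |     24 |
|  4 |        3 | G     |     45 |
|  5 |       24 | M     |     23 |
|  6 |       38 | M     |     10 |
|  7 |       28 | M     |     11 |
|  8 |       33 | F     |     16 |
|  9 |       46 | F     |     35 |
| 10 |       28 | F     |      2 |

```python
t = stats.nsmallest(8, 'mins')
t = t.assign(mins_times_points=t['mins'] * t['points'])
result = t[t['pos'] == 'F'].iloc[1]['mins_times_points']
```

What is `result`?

take 8 rows with smallest mins:
    points pos  mins
10      28   F     2
6       38   M    10
7       28   M    11
0       21   G    14
8       33   F    16
5       24   M    23
3       27   G    24
2        9   G    25
add column mins_times_points = t['mins'] * t['points']:
    points pos  mins  mins_times_points
10      28   F     2                 56
6       38   M    10                380
7       28   M    11                308
0       21   G    14                294
8       33   F    16                528
5       24   M    23                552
3       27   G    24                648
2        9   G    25                225
filter rows where pos == 'F':
    points pos  mins  mins_times_points
10      28   F     2                 56
8       33   F    16                528
Hence 528.

528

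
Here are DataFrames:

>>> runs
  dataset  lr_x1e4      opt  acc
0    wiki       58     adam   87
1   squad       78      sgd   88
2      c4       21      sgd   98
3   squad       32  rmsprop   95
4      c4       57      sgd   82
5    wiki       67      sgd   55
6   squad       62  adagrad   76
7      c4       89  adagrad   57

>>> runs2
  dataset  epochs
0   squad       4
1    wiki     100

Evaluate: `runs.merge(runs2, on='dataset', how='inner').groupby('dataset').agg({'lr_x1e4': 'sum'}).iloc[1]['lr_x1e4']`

125

merge on 'dataset' (how='inner') → 5 rows:
  dataset  lr_x1e4      opt  acc  epochs
0    wiki       58     adam   87     100
1   squad       78      sgd   88       4
2   squad       32  rmsprop   95       4
3    wiki       67      sgd   55     100
4   squad       62  adagrad   76       4
group by dataset, sum of lr_x1e4:
         lr_x1e4
dataset         
squad        172
wiki         125
The value at position 1, column 'lr_x1e4' is 125.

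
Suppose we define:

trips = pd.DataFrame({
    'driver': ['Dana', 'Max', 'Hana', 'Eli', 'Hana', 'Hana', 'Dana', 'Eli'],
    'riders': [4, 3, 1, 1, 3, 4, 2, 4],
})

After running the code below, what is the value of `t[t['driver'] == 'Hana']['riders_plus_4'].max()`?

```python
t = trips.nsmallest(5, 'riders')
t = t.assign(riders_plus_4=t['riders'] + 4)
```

take 5 rows with smallest riders:
  driver  riders
2   Hana       1
3    Eli       1
6   Dana       2
1    Max       3
4   Hana       3
add column riders_plus_4 = t['riders'] + 4:
  driver  riders  riders_plus_4
2   Hana       1              5
3    Eli       1              5
6   Dana       2              6
1    Max       3              7
4   Hana       3              7
filter rows where driver == 'Hana':
  driver  riders  riders_plus_4
2   Hana       1              5
4   Hana       3              7
Finally, max of column 'riders_plus_4' = 7.

7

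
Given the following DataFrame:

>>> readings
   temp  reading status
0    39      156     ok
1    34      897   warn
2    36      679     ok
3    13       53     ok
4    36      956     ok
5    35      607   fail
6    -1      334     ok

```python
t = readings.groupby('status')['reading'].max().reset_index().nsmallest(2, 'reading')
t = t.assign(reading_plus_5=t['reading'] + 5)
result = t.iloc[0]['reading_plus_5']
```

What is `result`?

group by status, max of reading:
status
fail    607
ok      956
warn    897
Name: reading, dtype: int64
reset_index():
  status  reading
0   fail      607
1     ok      956
2   warn      897
take 2 rows with smallest reading:
  status  reading
0   fail      607
2   warn      897
add column reading_plus_5 = t['reading'] + 5:
  status  reading  reading_plus_5
0   fail      607             612
2   warn      897             902

612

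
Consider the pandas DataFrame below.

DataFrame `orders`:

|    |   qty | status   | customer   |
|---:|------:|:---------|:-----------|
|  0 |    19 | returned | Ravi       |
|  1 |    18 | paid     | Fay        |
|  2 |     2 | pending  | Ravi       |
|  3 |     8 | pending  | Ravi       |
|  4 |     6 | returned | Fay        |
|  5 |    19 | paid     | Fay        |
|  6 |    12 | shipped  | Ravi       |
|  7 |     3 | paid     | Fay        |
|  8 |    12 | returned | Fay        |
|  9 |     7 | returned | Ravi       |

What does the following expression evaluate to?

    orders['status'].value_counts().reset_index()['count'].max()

4

value_counts of status:
status
returned    4
paid        3
pending     2
shipped     1
Name: count, dtype: int64
reset_index():
     status  count
0  returned      4
1      paid      3
2   pending      2
3   shipped      1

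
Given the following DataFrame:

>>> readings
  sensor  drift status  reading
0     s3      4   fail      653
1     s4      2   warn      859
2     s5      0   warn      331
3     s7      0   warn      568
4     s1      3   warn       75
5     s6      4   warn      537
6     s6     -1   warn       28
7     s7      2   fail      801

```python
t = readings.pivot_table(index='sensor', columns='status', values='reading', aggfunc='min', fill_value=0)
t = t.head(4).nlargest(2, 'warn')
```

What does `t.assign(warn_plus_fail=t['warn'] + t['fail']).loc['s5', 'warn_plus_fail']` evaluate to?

331

pivot: rows=sensor, cols=status, min(reading):
status  fail  warn
sensor            
s1         0    75
s3       653     0
s4         0   859
s5         0   331
s6         0    28
s7       801   568
take first 4 rows:
status  fail  warn
sensor            
s1         0    75
s3       653     0
s4         0   859
s5         0   331
take 2 rows with largest warn:
status  fail  warn
sensor            
s4         0   859
s5         0   331
add column warn_plus_fail = t['warn'] + t['fail']:
status  fail  warn  warn_plus_fail
sensor                            
s4         0   859             859
s5         0   331             331
So loc['s5', 'warn_plus_fail'] = 331.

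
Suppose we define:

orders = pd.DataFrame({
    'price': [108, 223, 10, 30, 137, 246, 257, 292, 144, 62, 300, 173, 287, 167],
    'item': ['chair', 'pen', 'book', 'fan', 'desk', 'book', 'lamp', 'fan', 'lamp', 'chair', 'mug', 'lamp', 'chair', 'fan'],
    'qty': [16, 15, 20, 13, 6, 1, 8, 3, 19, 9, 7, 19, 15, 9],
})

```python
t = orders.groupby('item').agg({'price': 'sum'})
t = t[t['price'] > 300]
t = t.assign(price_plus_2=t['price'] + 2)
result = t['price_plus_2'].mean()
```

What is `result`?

508.666666667

group by item, sum of price:
       price
item        
book     256
chair    457
desk     137
fan      489
lamp     574
mug      300
pen      223
filter rows where price > 300:
       price
item        
chair    457
fan      489
lamp     574
add column price_plus_2 = t['price'] + 2:
       price  price_plus_2
item                      
chair    457           459
fan      489           491
lamp     574           576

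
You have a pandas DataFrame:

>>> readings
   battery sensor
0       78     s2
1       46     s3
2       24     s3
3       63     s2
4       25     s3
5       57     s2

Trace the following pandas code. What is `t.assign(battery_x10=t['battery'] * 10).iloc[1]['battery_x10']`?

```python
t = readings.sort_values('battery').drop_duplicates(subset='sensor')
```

570

sort by battery:
   battery sensor
2       24     s3
4       25     s3
1       46     s3
5       57     s2
3       63     s2
0       78     s2
drop duplicate sensor (keep=first):
   battery sensor
2       24     s3
5       57     s2
add column battery_x10 = t['battery'] * 10:
   battery sensor  battery_x10
2       24     s3          240
5       57     s2          570
Reading off the value at position 1, column 'battery_x10', we get 570.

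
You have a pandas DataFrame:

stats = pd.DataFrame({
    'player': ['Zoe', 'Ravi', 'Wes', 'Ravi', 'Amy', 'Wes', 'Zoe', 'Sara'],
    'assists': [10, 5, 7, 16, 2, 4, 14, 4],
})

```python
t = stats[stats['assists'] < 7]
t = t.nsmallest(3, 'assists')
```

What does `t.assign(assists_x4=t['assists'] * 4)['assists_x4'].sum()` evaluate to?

filter rows where assists < 7:
  player  assists
1   Ravi        5
4    Amy        2
5    Wes        4
7   Sara        4
take 3 rows with smallest assists:
  player  assists
4    Amy        2
5    Wes        4
7   Sara        4
add column assists_x4 = t['assists'] * 4:
  player  assists  assists_x4
4    Amy        2           8
5    Wes        4          16
7   Sara        4          16

40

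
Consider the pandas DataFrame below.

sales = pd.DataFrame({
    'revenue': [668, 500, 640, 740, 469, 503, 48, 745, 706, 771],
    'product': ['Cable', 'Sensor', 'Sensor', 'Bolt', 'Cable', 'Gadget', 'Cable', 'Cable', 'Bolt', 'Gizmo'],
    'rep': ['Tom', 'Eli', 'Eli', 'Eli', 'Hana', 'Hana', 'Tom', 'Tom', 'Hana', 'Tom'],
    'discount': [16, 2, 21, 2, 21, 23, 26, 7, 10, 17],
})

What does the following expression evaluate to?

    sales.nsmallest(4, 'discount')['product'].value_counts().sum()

take 4 rows with smallest discount:
   revenue product   rep  discount
1      500  Sensor   Eli         2
3      740    Bolt   Eli         2
7      745   Cable   Tom         7
8      706    Bolt  Hana        10
value_counts of product:
product
Bolt      2
Sensor    1
Cable     1
Name: count, dtype: int64

4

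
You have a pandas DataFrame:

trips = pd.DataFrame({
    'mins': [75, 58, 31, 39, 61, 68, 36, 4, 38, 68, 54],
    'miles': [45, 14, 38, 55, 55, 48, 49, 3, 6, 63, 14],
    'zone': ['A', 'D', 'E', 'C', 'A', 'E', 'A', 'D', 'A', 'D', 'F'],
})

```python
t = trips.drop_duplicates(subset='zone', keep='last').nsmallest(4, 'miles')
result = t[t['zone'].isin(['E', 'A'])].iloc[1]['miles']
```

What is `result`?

48

drop duplicate zone (keep=last):
    mins  miles zone
3     39     55    C
5     68     48    E
8     38      6    A
9     68     63    D
10    54     14    F
take 4 rows with smallest miles:
    mins  miles zone
8     38      6    A
10    54     14    F
5     68     48    E
3     39     55    C
filter rows where zone in ['E', 'A']:
   mins  miles zone
8    38      6    A
5    68     48    E
The value at position 1, column 'miles' is 48.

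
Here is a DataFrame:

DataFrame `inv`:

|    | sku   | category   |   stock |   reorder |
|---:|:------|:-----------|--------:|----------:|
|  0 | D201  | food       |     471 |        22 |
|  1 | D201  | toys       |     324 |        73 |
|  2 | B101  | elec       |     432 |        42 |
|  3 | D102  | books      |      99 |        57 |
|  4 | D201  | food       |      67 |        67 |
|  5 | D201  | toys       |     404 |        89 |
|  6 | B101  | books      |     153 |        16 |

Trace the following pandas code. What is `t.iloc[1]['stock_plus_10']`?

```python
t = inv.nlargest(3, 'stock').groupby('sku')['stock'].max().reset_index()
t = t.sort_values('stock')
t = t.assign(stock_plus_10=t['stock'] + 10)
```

481

take 3 rows with largest stock:
    sku category  stock  reorder
0  D201     food    471       22
2  B101     elec    432       42
5  D201     toys    404       89
group by sku, max of stock:
sku
B101    432
D201    471
Name: stock, dtype: int64
reset_index():
    sku  stock
0  B101    432
1  D201    471
sort by stock:
    sku  stock
0  B101    432
1  D201    471
add column stock_plus_10 = t['stock'] + 10:
    sku  stock  stock_plus_10
0  B101    432            442
1  D201    471            481
Then the value at position 1, column 'stock_plus_10': 481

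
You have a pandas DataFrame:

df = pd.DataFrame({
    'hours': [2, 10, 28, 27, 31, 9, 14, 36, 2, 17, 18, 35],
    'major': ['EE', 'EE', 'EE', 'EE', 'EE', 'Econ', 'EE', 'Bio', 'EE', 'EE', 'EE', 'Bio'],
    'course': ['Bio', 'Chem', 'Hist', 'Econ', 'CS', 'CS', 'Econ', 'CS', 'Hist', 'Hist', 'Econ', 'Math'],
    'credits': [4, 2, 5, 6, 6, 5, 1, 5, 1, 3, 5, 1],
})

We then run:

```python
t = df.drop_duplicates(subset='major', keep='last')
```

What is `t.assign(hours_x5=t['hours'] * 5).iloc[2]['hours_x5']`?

175

drop duplicate major (keep=last):
    hours major course  credits
5       9  Econ     CS        5
10     18    EE   Econ        5
11     35   Bio   Math        1
add column hours_x5 = t['hours'] * 5:
    hours major course  credits  hours_x5
5       9  Econ     CS        5        45
10     18    EE   Econ        5        90
11     35   Bio   Math        1       175
Reading off the value at position 2, column 'hours_x5', we get 175.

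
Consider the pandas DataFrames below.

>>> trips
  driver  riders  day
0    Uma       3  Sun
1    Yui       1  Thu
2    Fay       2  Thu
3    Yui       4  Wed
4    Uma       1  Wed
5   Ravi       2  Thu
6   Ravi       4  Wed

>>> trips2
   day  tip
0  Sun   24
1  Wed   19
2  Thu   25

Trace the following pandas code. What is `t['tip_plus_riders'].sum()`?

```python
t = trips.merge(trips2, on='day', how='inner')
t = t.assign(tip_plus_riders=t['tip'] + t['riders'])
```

merge on 'day' (how='inner') → 7 rows:
  driver  riders  day  tip
0    Uma       3  Sun   24
1    Yui       1  Thu   25
2    Fay       2  Thu   25
3    Yui       4  Wed   19
4    Uma       1  Wed   19
5   Ravi       2  Thu   25
6   Ravi       4  Wed   19
add column tip_plus_riders = t['tip'] + t['riders']:
  driver  riders  day  tip  tip_plus_riders
0    Uma       3  Sun   24               27
1    Yui       1  Thu   25               26
2    Fay       2  Thu   25               27
3    Yui       4  Wed   19               23
4    Uma       1  Wed   19               20
5   Ravi       2  Thu   25               27
6   Ravi       4  Wed   19               23

173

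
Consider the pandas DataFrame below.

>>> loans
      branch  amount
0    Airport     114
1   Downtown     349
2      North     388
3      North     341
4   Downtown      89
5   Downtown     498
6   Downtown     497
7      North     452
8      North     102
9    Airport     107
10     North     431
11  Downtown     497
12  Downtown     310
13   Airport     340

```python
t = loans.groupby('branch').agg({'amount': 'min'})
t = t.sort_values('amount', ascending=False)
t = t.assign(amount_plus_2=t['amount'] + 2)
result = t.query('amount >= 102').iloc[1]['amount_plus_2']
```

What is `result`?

group by branch, min of amount:
          amount
branch          
Airport      107
Downtown      89
North        102
sort by amount descending:
          amount
branch          
Airport      107
North        102
Downtown      89
add column amount_plus_2 = t['amount'] + 2:
          amount  amount_plus_2
branch                         
Airport      107            109
North        102            104
Downtown      89             91
filter rows where amount >= 102:
         amount  amount_plus_2
branch                        
Airport     107            109
North       102            104
So iloc[1]['amount_plus_2'] = 104.

104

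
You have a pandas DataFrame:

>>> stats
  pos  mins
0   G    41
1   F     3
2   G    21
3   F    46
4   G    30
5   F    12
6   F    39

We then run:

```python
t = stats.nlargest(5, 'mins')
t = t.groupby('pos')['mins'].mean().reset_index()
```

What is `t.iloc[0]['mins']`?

42.5

take 5 rows with largest mins:
  pos  mins
3   F    46
0   G    41
6   F    39
4   G    30
2   G    21
group by pos, mean of mins:
pos
F    42.500000
G    30.666667
Name: mins, dtype: float64
reset_index():
  pos       mins
0   F  42.500000
1   G  30.666667
Reading off the value at position 0, column 'mins', we get 42.5.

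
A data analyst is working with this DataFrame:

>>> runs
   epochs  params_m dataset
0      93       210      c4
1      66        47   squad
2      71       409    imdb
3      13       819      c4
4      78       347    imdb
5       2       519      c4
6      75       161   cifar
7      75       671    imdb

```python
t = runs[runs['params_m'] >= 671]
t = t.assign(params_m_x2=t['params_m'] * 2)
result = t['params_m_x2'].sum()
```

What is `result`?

filter rows where params_m >= 671:
   epochs  params_m dataset
3      13       819      c4
7      75       671    imdb
add column params_m_x2 = t['params_m'] * 2:
   epochs  params_m dataset  params_m_x2
3      13       819      c4         1638
7      75       671    imdb         1342
The sum of column 'params_m_x2' is 2980.

2980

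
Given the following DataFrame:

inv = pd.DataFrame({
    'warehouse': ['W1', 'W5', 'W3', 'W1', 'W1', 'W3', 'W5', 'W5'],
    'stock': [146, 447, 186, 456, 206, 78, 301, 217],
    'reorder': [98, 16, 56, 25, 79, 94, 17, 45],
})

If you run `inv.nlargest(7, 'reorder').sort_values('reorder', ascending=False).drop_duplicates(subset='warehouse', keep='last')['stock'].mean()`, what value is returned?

take 7 rows with largest reorder:
  warehouse  stock  reorder
0        W1    146       98
5        W3     78       94
4        W1    206       79
2        W3    186       56
7        W5    217       45
3        W1    456       25
6        W5    301       17
sort by reorder descending:
  warehouse  stock  reorder
0        W1    146       98
5        W3     78       94
4        W1    206       79
2        W3    186       56
7        W5    217       45
3        W1    456       25
6        W5    301       17
drop duplicate warehouse (keep=last):
  warehouse  stock  reorder
2        W3    186       56
3        W1    456       25
6        W5    301       17

314.333333333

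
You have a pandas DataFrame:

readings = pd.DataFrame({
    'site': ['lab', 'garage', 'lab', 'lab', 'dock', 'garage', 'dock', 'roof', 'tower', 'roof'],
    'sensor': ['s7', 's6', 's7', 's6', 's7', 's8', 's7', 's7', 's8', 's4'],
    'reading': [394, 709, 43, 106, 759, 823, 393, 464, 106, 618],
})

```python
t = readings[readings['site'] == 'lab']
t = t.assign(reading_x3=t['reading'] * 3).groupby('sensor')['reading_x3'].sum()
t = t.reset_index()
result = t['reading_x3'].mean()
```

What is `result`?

filter rows where site == 'lab':
  site sensor  reading
0  lab     s7      394
2  lab     s7       43
3  lab     s6      106
add column reading_x3 = t['reading'] * 3:
  site sensor  reading  reading_x3
0  lab     s7      394        1182
2  lab     s7       43         129
3  lab     s6      106         318
group by sensor, sum of reading_x3:
sensor
s6     318
s7    1311
Name: reading_x3, dtype: int64
reset_index():
  sensor  reading_x3
0     s6         318
1     s7        1311
The mean of column 'reading_x3' is 814.5.

814.5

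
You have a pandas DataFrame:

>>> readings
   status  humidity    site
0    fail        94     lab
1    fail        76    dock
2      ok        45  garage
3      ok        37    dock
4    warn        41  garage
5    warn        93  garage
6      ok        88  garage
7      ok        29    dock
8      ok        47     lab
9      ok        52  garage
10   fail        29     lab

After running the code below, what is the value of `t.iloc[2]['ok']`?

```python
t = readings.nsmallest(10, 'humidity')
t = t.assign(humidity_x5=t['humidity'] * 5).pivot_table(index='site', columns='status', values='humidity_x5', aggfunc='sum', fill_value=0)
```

take 10 rows with smallest humidity:
   status  humidity    site
7      ok        29    dock
10   fail        29     lab
3      ok        37    dock
4    warn        41  garage
2      ok        45  garage
8      ok        47     lab
9      ok        52  garage
1    fail        76    dock
6      ok        88  garage
5    warn        93  garage
add column humidity_x5 = t['humidity'] * 5:
   status  humidity    site  humidity_x5
7      ok        29    dock          145
10   fail        29     lab          145
3      ok        37    dock          185
4    warn        41  garage          205
2      ok        45  garage          225
8      ok        47     lab          235
9      ok        52  garage          260
1    fail        76    dock          380
6      ok        88  garage          440
5    warn        93  garage          465
pivot: rows=site, cols=status, sum(humidity_x5):
status  fail   ok  warn
site                   
dock     380  330     0
garage     0  925   670
lab      145  235     0
Taking the value at position 2, column 'ok' gives 235.

235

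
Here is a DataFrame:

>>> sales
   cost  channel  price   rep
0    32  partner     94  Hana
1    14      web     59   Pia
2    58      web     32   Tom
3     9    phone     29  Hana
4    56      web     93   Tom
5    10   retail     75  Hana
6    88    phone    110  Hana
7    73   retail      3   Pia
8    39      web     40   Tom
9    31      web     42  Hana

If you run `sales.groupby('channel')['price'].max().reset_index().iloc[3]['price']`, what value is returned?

93

group by channel, max of price:
channel
partner     94
phone      110
retail      75
web         93
Name: price, dtype: int64
reset_index():
   channel  price
0  partner     94
1    phone    110
2   retail     75
3      web     93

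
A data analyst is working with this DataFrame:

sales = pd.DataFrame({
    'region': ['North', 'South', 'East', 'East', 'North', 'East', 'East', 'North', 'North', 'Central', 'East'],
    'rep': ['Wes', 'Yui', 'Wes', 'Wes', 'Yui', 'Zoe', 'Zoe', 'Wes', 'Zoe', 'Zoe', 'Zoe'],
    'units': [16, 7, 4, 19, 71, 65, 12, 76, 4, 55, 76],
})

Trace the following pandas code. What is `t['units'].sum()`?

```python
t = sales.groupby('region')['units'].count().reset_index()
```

11

group by region, count of units:
region
Central    1
East       5
North      4
South      1
Name: units, dtype: int64
reset_index():
    region  units
0  Central      1
1     East      5
2    North      4
3    South      1
The sum of column 'units' is 11.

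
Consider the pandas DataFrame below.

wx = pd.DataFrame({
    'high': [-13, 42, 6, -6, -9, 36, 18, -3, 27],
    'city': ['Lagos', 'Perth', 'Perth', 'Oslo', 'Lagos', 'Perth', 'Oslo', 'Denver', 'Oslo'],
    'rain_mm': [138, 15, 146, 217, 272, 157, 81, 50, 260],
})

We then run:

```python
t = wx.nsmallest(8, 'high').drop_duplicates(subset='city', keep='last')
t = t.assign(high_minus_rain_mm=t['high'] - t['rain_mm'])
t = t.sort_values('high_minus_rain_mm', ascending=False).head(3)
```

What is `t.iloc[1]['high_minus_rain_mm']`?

take 8 rows with smallest high:
   high    city  rain_mm
0   -13   Lagos      138
4    -9   Lagos      272
3    -6    Oslo      217
7    -3  Denver       50
2     6   Perth      146
6    18    Oslo       81
8    27    Oslo      260
5    36   Perth      157
drop duplicate city (keep=last):
   high    city  rain_mm
4    -9   Lagos      272
7    -3  Denver       50
8    27    Oslo      260
5    36   Perth      157
add column high_minus_rain_mm = t['high'] - t['rain_mm']:
   high    city  rain_mm  high_minus_rain_mm
4    -9   Lagos      272                -281
7    -3  Denver       50                 -53
8    27    Oslo      260                -233
5    36   Perth      157                -121
sort by high_minus_rain_mm descending:
   high    city  rain_mm  high_minus_rain_mm
7    -3  Denver       50                 -53
5    36   Perth      157                -121
8    27    Oslo      260                -233
4    -9   Lagos      272                -281
take first 3 rows:
   high    city  rain_mm  high_minus_rain_mm
7    -3  Denver       50                 -53
5    36   Perth      157                -121
8    27    Oslo      260                -233
Reading off the value at position 1, column 'high_minus_rain_mm', we get -121.

-121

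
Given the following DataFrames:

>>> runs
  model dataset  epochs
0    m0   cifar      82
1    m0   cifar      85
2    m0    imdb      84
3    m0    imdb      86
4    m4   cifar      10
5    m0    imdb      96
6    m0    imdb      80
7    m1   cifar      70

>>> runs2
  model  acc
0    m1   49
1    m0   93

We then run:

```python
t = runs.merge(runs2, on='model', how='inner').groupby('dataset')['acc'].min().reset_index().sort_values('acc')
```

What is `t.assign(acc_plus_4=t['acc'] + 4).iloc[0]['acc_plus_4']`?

merge on 'model' (how='inner') → 7 rows:
  model dataset  epochs  acc
0    m0   cifar      82   93
1    m0   cifar      85   93
2    m0    imdb      84   93
3    m0    imdb      86   93
4    m0    imdb      96   93
5    m0    imdb      80   93
6    m1   cifar      70   49
group by dataset, min of acc:
dataset
cifar    49
imdb     93
Name: acc, dtype: int64
reset_index():
  dataset  acc
0   cifar   49
1    imdb   93
sort by acc:
  dataset  acc
0   cifar   49
1    imdb   93
add column acc_plus_4 = t['acc'] + 4:
  dataset  acc  acc_plus_4
0   cifar   49          53
1    imdb   93          97
The value at position 0, column 'acc_plus_4' is 53.

53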